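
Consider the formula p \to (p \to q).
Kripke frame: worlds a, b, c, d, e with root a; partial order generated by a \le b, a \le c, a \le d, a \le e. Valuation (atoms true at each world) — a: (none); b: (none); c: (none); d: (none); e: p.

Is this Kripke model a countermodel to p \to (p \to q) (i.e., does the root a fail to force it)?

a \nVdash p \to (p \to q): at the accessible world e, e \Vdash p but e \nVdash p \to q.
e \nVdash p \to q: already at e itself, e \Vdash p but e \nVdash q.
e lacks atom q, so e \nVdash q.
So the root a does not force p \to (p \to q); the model is a countermodel.

Yes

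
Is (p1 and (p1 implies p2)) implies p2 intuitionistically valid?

This is modus ponens in implicational form, which is intuitionistically derivable.
If a world forces p1 and p1 implies p2, then applying the implication at that world (which is accessible from itself) gives p2.

Yes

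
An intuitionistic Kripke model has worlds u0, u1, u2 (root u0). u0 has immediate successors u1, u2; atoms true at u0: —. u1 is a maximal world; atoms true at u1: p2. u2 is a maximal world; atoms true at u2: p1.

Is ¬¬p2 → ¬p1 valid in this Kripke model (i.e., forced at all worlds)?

Yes

u0 ⊩ ¬¬p2 → ¬p1: every world accessible from u0 that forces ¬¬p2 (namely u1) also forces ¬p1.
Since the root u0 forces ¬¬p2 → ¬p1 and forcing is persistent (monotone upward), every world forces it.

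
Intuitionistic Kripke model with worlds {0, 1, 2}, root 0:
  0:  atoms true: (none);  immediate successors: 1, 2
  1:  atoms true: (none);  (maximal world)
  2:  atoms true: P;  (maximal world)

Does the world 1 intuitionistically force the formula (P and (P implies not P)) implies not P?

Yes

1 forces (P and (P implies not P)) implies not P vacuously: no world accessible from 1 forces the antecedent P and (P implies not P).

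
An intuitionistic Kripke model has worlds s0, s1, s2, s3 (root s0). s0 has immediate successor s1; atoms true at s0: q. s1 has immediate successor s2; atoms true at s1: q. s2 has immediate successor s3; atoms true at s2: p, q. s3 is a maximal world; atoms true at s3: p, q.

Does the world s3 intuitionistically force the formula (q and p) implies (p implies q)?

s3 forces (q and p) implies (p implies q): every world accessible from s3 that forces q and p (namely s3) also forces p implies q.

Yes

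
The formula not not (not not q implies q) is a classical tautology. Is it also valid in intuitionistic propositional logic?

This is the double negation of double-negation elimination, which is intuitionistically derivable.
By Glivenko's theorem the double negation of any classical propositional tautology is intuitionistically provable; not not q implies q is classically a tautology.

Yes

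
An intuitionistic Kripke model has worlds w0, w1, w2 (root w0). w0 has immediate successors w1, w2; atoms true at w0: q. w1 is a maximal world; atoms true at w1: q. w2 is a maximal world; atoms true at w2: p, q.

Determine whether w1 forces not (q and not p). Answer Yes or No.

No

w1 does not force not (q and not p) since w1 is accessible from w1 and w1 forces q and not p.
w1 forces q and not p since w1 forces both conjuncts.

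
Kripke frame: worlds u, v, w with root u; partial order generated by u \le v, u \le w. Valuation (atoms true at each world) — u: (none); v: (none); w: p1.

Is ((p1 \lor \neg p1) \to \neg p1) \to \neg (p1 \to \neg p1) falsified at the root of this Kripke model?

u \nVdash ((p1 \lor \neg p1) \to \neg p1) \to \neg (p1 \to \neg p1): at the accessible world v, v \Vdash (p1 \lor \neg p1) \to \neg p1 but v \nVdash \neg (p1 \to \neg p1).
v \nVdash \neg (p1 \to \neg p1) since v is accessible from v and v \Vdash p1 \to \neg p1.
v \Vdash p1 \to \neg p1 vacuously: no world accessible from v forces the antecedent p1.
So the root u does not force ((p1 \lor \neg p1) \to \neg p1) \to \neg (p1 \to \neg p1); the model is a countermodel.

Yes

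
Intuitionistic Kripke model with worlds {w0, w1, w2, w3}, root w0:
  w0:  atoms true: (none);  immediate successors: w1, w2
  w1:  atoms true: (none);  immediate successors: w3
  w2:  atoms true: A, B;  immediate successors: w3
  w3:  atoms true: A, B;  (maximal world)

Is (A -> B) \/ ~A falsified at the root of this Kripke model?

w0 ||- (A -> B) \/ ~A via the disjunct A -> B.
So the root w0 forces (A -> B) \/ ~A; the model is not a countermodel.

No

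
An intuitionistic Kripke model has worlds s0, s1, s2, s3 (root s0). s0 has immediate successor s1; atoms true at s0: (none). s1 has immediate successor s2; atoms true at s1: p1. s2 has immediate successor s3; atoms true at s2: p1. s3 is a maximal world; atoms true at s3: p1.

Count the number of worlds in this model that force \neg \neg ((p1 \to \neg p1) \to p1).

s0: forces it.
s1: forces it.
s2: forces it.
s3: forces it.
Worlds forcing the formula: {s0, s1, s2, s3}.

4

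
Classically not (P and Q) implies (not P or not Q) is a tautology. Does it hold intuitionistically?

This is the constructively invalid direction of De Morgan's law for conjunction, which is not intuitionistically valid.
A Kripke countermodel: worlds w0, w1, w2; order generated by w0 <= w1, w0 <= w2; atoms true at each world — w0:{}; w1:{P}; w2:{Q}.
w0 does not force not (P and Q) implies (not P or not Q): already at w0 itself, w0 forces not (P and Q) but w0 does not force not P or not Q.
w0 does not force not P or not Q: neither disjunct is forced at w0.
w0 does not force not P since w1 is accessible from w0 and w1 forces P.
So the root w0 does not force the formula.

No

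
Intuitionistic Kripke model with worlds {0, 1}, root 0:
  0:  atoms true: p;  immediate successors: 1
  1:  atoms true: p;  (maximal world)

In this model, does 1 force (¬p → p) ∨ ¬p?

1 ⊩ (¬p → p) ∨ ¬p via the disjunct ¬p → p.

Yes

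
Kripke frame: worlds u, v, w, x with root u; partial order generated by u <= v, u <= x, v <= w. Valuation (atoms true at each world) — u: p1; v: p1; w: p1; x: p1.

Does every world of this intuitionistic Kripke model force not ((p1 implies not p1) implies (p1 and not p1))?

No

Not every world: u does not force not ((p1 implies not p1) implies (p1 and not p1)).
u does not force not ((p1 implies not p1) implies (p1 and not p1)) since u is accessible from u and u forces (p1 implies not p1) implies (p1 and not p1).
u forces (p1 implies not p1) implies (p1 and not p1) vacuously: no world accessible from u forces the antecedent p1 implies not p1.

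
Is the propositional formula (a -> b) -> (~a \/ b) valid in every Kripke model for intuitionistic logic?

This is the material-implication-as-disjunction principle, which is not intuitionistically valid.
A Kripke countermodel: worlds u0, u1; order generated by u0 <= u1; atoms true at each world — u0:{}; u1:{a,b}.
u0 ||-/- (a -> b) -> (~a \/ b): already at u0 itself, u0 ||- a -> b but u0 ||-/- ~a \/ b.
u0 ||-/- ~a \/ b: neither disjunct is forced at u0.
u0 ||-/- ~a since u1 is accessible from u0 and u1 ||- a.
So the root u0 does not force the formula.

No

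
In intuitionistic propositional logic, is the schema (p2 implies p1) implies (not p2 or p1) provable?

No

This is the material-implication-as-disjunction principle, which is not intuitionistically valid.
A Kripke countermodel: worlds u0, u1; order generated by u0 <= u1; atoms true at each world — u0:{}; u1:{p1,p2}.
u0 does not force (p2 implies p1) implies (not p2 or p1): already at u0 itself, u0 forces p2 implies p1 but u0 does not force not p2 or p1.
u0 does not force not p2 or p1: neither disjunct is forced at u0.
u0 does not force not p2 since u1 is accessible from u0 and u1 forces p2.
So the root u0 does not force the formula.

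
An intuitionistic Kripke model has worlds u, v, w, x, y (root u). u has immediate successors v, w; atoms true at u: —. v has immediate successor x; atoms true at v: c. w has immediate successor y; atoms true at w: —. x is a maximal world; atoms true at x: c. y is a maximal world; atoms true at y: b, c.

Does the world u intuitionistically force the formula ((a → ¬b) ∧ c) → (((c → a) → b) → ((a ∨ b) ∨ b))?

No

u ⊮ ((a → ¬b) ∧ c) → (((c → a) → b) → ((a ∨ b) ∨ b)): at the accessible world v, v ⊩ (a → ¬b) ∧ c but v ⊮ ((c → a) → b) → ((a ∨ b) ∨ b).
v ⊮ ((c → a) → b) → ((a ∨ b) ∨ b): already at v itself, v ⊩ (c → a) → b but v ⊮ (a ∨ b) ∨ b.
v ⊮ (a ∨ b) ∨ b: neither disjunct is forced at v.
v ⊮ a ∨ b: neither disjunct is forced at v.
v lacks atom a, so v ⊮ a.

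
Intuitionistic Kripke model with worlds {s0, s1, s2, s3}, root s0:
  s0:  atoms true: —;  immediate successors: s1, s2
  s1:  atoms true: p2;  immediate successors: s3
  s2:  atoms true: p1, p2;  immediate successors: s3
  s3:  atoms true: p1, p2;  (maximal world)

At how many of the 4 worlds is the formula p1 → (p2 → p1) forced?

4

s0: forces it.
s1: forces it.
s2: forces it.
s3: forces it.
Worlds forcing the formula: {s0, s1, s2, s3}.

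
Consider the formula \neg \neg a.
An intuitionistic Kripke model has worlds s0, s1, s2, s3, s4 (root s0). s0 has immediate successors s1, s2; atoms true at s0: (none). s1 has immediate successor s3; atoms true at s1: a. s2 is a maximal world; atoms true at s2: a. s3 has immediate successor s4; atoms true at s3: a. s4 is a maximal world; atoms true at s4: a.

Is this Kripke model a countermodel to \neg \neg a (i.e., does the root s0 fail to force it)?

No

s0 \Vdash \neg \neg a: no world accessible from s0 forces \neg a.
So the root s0 forces \neg \neg a; the model is not a countermodel.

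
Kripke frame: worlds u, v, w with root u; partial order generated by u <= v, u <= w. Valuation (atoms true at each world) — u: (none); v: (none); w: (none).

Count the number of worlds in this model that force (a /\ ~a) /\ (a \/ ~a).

u: does not force it — u ||-/- (a /\ ~a) /\ (a \/ ~a) since u fails a /\ ~a.
v: does not force it — v ||-/- (a /\ ~a) /\ (a \/ ~a) since v fails a /\ ~a.
w: does not force it.
Worlds forcing the formula: { }.

0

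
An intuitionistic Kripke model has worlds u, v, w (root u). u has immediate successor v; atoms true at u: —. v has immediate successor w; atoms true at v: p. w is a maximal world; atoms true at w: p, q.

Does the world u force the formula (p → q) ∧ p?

u ⊮ (p → q) ∧ p since u fails p → q.

No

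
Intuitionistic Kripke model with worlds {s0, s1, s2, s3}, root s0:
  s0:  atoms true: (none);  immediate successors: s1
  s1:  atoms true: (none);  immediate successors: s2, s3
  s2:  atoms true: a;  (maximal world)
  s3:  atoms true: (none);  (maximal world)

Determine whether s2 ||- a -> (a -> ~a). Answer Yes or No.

No

s2 ||-/- a -> (a -> ~a): already at s2 itself, s2 ||- a but s2 ||-/- a -> ~a.
s2 ||-/- a -> ~a: already at s2 itself, s2 ||- a but s2 ||-/- ~a.
s2 ||-/- ~a since s2 is accessible from s2 and s2 ||- a.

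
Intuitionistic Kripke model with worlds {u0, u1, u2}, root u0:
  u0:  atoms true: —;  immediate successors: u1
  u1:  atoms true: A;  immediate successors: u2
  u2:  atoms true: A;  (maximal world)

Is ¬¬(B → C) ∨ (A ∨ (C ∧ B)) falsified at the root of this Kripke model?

No

u0 ⊩ ¬¬(B → C) ∨ (A ∨ (C ∧ B)) via the disjunct ¬¬(B → C).
So the root u0 forces ¬¬(B → C) ∨ (A ∨ (C ∧ B)); the model is not a countermodel.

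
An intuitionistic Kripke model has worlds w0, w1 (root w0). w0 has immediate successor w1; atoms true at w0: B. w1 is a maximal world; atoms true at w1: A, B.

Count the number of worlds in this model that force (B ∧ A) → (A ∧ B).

2

w0: forces it.
w1: forces it.
Worlds forcing the formula: {w0, w1}.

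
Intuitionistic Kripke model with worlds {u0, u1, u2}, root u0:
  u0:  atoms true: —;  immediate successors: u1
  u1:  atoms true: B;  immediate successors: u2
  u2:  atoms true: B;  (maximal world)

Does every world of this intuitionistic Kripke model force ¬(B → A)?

u0 ⊩ ¬(B → A): no world accessible from u0 forces B → A.
Since the root u0 forces ¬(B → A) and forcing is persistent (monotone upward), every world forces it.

Yes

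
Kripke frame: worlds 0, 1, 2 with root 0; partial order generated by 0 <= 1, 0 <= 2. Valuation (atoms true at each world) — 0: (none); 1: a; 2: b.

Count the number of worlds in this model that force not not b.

1

0: does not force it — 0 does not force not not b since 1 is accessible from 0 and 1 forces not b.
1: does not force it — 1 does not force not not b since 1 is accessible from 1 and 1 forces not b.
2: forces it.
Worlds forcing the formula: {2}.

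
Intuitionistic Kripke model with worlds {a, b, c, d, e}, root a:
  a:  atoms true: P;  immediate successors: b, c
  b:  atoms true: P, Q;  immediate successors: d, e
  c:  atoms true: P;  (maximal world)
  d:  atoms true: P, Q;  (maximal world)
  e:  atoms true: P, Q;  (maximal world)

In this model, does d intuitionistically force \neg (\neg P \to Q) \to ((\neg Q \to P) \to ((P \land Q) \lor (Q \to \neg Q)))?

d \Vdash \neg (\neg P \to Q) \to ((\neg Q \to P) \to ((P \land Q) \lor (Q \to \neg Q))) vacuously: no world accessible from d forces the antecedent \neg (\neg P \to Q).

Yes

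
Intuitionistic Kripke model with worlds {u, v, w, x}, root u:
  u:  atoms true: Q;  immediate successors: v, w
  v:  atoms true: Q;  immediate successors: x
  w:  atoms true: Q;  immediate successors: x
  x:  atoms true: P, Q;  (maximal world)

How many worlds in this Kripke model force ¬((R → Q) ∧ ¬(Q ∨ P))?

u: forces it.
v: forces it.
w: forces it.
x: forces it.
Worlds forcing the formula: {u, v, w, x}.

4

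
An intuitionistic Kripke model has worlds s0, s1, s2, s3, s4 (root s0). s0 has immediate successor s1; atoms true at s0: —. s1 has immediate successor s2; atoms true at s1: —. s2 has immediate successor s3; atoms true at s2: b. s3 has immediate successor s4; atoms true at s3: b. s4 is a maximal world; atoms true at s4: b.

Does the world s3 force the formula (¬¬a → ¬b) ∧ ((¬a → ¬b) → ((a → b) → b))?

Yes

s3 ⊩ (¬¬a → ¬b) ∧ ((¬a → ¬b) → ((a → b) → b)) since s3 forces both conjuncts.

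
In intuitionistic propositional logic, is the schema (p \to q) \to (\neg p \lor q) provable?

No

This is the material-implication-as-disjunction principle, which is not intuitionistically valid.
A Kripke countermodel: worlds u, v; order generated by u \le v; atoms true at each world — u:{}; v:{p,q}.
u \nVdash (p \to q) \to (\neg p \lor q): already at u itself, u \Vdash p \to q but u \nVdash \neg p \lor q.
u \nVdash \neg p \lor q: neither disjunct is forced at u.
u \nVdash \neg p since v is accessible from u and v \Vdash p.
So the root u does not force the formula.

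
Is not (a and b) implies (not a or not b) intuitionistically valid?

This is the constructively invalid direction of De Morgan's law for conjunction, which is not intuitionistically valid.
A Kripke countermodel: worlds 0, 1, 2; order generated by 0 <= 1, 0 <= 2; atoms true at each world — 0:{}; 1:{a}; 2:{b}.
0 does not force not (a and b) implies (not a or not b): already at 0 itself, 0 forces not (a and b) but 0 does not force not a or not b.
0 does not force not a or not b: neither disjunct is forced at 0.
0 does not force not a since 1 is accessible from 0 and 1 forces a.
So the root 0 does not force the formula.

No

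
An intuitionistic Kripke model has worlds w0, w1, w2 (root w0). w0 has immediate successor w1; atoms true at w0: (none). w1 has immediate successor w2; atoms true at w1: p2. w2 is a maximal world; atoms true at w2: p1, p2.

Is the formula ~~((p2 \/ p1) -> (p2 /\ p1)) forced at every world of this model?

Yes

w0 ||- ~~((p2 \/ p1) -> (p2 /\ p1)): no world accessible from w0 forces ~((p2 \/ p1) -> (p2 /\ p1)).
Since the root w0 forces ~~((p2 \/ p1) -> (p2 /\ p1)) and forcing is persistent (monotone upward), every world forces it.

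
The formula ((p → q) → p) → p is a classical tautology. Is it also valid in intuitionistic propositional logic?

No

This is Peirce's law, which is not intuitionistically valid.
A Kripke countermodel: worlds 0, 1; order generated by 0 ≤ 1; atoms true at each world — 0:{}; 1:{p}.
0 ⊮ ((p → q) → p) → p: already at 0 itself, 0 ⊩ (p → q) → p but 0 ⊮ p.
0 lacks atom p, so 0 ⊮ p.
So the root 0 does not force the formula.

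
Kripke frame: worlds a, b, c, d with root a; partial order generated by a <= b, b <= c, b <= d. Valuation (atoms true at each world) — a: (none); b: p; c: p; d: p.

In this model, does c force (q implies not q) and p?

c forces (q implies not q) and p since c forces both conjuncts.

Yes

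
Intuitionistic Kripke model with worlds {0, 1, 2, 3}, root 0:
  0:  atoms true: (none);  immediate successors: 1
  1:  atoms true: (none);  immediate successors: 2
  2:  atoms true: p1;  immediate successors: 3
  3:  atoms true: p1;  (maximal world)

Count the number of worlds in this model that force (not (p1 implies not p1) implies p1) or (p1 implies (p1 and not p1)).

2

0: does not force it — 0 does not force (not (p1 implies not p1) implies p1) or (p1 implies (p1 and not p1)): neither disjunct is forced at 0.
1: does not force it.
2: forces it.
3: forces it.
Worlds forcing the formula: {2, 3}.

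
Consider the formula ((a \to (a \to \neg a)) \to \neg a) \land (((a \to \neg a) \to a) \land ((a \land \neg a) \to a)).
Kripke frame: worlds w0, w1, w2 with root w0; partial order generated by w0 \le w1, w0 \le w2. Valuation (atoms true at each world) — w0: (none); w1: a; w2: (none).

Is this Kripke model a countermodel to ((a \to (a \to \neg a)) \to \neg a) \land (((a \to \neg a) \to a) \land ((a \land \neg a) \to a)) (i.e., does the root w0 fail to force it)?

w0 \nVdash ((a \to (a \to \neg a)) \to \neg a) \land (((a \to \neg a) \to a) \land ((a \land \neg a) \to a)) since w0 fails ((a \to \neg a) \to a) \land ((a \land \neg a) \to a).
So the root w0 does not force ((a \to (a \to \neg a)) \to \neg a) \land (((a \to \neg a) \to a) \land ((a \land \neg a) \to a)); the model is a countermodel.

Yes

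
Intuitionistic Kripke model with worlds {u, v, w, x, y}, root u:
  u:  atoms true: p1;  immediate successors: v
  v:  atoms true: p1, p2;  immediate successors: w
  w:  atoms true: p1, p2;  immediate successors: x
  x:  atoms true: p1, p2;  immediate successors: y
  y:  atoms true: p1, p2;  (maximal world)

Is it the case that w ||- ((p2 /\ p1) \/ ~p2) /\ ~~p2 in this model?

Yes

w ||- ((p2 /\ p1) \/ ~p2) /\ ~~p2 since w forces both conjuncts.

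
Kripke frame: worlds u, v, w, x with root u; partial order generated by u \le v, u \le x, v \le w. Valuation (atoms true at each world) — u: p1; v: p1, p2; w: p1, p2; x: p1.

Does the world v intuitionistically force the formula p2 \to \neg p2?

v \nVdash p2 \to \neg p2: already at v itself, v \Vdash p2 but v \nVdash \neg p2.
v \nVdash \neg p2 since v is accessible from v and v \Vdash p2.

No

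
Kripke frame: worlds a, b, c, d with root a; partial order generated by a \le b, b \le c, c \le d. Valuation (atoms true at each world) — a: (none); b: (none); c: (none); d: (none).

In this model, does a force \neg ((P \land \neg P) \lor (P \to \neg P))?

a \nVdash \neg ((P \land \neg P) \lor (P \to \neg P)) since a is accessible from a and a \Vdash (P \land \neg P) \lor (P \to \neg P).
a \Vdash (P \land \neg P) \lor (P \to \neg P) via the disjunct P \to \neg P.

No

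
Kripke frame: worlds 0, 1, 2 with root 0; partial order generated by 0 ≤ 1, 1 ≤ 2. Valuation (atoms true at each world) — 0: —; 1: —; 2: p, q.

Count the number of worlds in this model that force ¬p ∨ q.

0: does not force it — 0 ⊮ ¬p ∨ q: neither disjunct is forced at 0.
1: does not force it.
2: forces it.
Worlds forcing the formula: {2}.

1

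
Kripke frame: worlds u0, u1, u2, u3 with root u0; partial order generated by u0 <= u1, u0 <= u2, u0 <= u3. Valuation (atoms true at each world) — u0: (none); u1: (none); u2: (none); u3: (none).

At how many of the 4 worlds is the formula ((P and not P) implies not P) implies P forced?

u0: does not force it — u0 does not force ((P and not P) implies not P) implies P: already at u0 itself, u0 forces (P and not P) implies not P but u0 does not force P.
u1: does not force it.
u2: does not force it.
u3: does not force it.
Worlds forcing the formula: { }.

0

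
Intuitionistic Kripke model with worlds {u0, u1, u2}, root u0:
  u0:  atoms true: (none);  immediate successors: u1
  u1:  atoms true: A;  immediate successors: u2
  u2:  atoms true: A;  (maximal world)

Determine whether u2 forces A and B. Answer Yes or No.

u2 does not force A and B since u2 fails B.

No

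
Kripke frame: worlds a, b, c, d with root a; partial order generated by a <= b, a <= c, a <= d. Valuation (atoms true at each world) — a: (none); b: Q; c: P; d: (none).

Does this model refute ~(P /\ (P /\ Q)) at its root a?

No

a ||- ~(P /\ (P /\ Q)): no world accessible from a forces P /\ (P /\ Q).
So the root a forces ~(P /\ (P /\ Q)); the model is not a countermodel.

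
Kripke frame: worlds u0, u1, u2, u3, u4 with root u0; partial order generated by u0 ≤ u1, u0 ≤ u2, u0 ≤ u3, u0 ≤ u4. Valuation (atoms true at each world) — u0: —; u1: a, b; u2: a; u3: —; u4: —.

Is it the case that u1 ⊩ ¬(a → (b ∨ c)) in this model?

u1 ⊮ ¬(a → (b ∨ c)) since u1 is accessible from u1 and u1 ⊩ a → (b ∨ c).
u1 ⊩ a → (b ∨ c): every world accessible from u1 that forces a (namely u1) also forces b ∨ c.

No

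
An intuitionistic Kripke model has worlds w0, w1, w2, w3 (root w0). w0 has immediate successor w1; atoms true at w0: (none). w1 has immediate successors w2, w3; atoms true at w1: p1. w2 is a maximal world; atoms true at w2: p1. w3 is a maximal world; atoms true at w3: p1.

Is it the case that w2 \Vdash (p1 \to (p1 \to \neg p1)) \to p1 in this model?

Yes

w2 \Vdash (p1 \to (p1 \to \neg p1)) \to p1 vacuously: no world accessible from w2 forces the antecedent p1 \to (p1 \to \neg p1).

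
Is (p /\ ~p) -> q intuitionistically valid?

Yes

This is an instance of ex falso quodlibet, which is intuitionistically derivable.
No world can force both p and ~p, so the antecedent p /\ ~p is never forced and the implication holds vacuously at every world.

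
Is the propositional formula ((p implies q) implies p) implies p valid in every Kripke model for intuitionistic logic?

No

This is Peirce's law, which is not intuitionistically valid.
A Kripke countermodel: worlds 0, 1; order generated by 0 <= 1; atoms true at each world — 0:{}; 1:{p}.
0 does not force ((p implies q) implies p) implies p: already at 0 itself, 0 forces (p implies q) implies p but 0 does not force p.
0 lacks atom p, so 0 does not force p.
So the root 0 does not force the formula.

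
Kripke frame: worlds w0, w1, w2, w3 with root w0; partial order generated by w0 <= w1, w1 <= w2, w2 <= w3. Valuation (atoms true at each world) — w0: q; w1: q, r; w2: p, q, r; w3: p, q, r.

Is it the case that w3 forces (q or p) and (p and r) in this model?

Yes

w3 forces (q or p) and (p and r) since w3 forces both conjuncts.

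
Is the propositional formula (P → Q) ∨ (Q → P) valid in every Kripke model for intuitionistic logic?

No

This is the Gödel–Dummett linearity axiom, which is not intuitionistically valid.
A Kripke countermodel: worlds u, v, w; order generated by u ≤ v, u ≤ w; atoms true at each world — u:{}; v:{P}; w:{Q}.
u ⊮ (P → Q) ∨ (Q → P): neither disjunct is forced at u.
u ⊮ P → Q: at the accessible world v, v ⊩ P but v ⊮ Q.
v lacks atom Q, so v ⊮ Q.
So the root u does not force the formula.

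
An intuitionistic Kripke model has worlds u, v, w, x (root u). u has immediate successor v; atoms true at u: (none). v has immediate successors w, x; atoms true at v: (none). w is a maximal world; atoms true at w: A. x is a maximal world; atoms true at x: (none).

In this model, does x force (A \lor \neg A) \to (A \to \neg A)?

x \Vdash (A \lor \neg A) \to (A \to \neg A): every world accessible from x that forces A \lor \neg A (namely x) also forces A \to \neg A.

Yes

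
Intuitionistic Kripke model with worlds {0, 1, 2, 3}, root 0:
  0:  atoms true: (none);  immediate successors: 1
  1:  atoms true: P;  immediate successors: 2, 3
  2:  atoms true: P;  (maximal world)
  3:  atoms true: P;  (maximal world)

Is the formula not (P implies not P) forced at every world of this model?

Yes

0 forces not (P implies not P): no world accessible from 0 forces P implies not P.
Since the root 0 forces not (P implies not P) and forcing is persistent (monotone upward), every world forces it.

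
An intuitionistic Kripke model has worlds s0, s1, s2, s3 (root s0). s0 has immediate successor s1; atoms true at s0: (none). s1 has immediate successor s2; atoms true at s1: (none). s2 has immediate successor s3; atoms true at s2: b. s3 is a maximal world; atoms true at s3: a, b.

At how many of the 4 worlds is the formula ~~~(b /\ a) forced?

0

s0: does not force it — s0 ||-/- ~~~(b /\ a) since s0 is accessible from s0 and s0 ||- ~~(b /\ a).
s1: does not force it — s1 ||-/- ~~~(b /\ a) since s1 is accessible from s1 and s1 ||- ~~(b /\ a).
s2: does not force it — s2 ||-/- ~~~(b /\ a) since s2 is accessible from s2 and s2 ||- ~~(b /\ a).
s3: does not force it.
Worlds forcing the formula: { }.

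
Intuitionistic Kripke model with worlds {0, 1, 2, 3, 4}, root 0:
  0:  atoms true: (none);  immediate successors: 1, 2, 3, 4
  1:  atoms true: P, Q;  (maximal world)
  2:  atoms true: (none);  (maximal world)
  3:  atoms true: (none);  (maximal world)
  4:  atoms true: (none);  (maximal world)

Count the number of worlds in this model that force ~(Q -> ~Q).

1

0: does not force it — 0 ||-/- ~(Q -> ~Q) since 2 is accessible from 0 and 2 ||- Q -> ~Q.
1: forces it.
2: does not force it — 2 ||-/- ~(Q -> ~Q) since 2 is accessible from 2 and 2 ||- Q -> ~Q.
3: does not force it.
4: does not force it.
Worlds forcing the formula: {1}.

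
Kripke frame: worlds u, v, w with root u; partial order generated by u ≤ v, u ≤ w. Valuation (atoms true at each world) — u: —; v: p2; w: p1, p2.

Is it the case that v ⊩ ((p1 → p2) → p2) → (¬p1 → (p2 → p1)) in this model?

v ⊮ ((p1 → p2) → p2) → (¬p1 → (p2 → p1)): already at v itself, v ⊩ (p1 → p2) → p2 but v ⊮ ¬p1 → (p2 → p1).
v ⊮ ¬p1 → (p2 → p1): already at v itself, v ⊩ ¬p1 but v ⊮ p2 → p1.
v ⊮ p2 → p1: already at v itself, v ⊩ p2 but v ⊮ p1.
v lacks atom p1, so v ⊮ p1.

No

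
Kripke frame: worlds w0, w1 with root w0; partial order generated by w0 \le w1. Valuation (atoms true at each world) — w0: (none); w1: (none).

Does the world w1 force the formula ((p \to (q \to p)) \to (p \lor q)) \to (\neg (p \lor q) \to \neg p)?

w1 \Vdash ((p \to (q \to p)) \to (p \lor q)) \to (\neg (p \lor q) \to \neg p) vacuously: no world accessible from w1 forces the antecedent (p \to (q \to p)) \to (p \lor q).

Yes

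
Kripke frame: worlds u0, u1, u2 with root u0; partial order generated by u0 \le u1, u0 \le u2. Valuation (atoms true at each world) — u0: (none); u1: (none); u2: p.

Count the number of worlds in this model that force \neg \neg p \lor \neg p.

2

u0: does not force it — u0 \nVdash \neg \neg p \lor \neg p: neither disjunct is forced at u0.
u1: forces it.
u2: forces it.
Worlds forcing the formula: {u1, u2}.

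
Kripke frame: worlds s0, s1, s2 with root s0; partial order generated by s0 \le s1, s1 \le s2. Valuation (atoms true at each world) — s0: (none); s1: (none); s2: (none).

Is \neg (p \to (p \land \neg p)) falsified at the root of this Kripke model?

Yes

s0 \nVdash \neg (p \to (p \land \neg p)) since s0 is accessible from s0 and s0 \Vdash p \to (p \land \neg p).
s0 \Vdash p \to (p \land \neg p) vacuously: no world accessible from s0 forces the antecedent p.
So the root s0 does not force \neg (p \to (p \land \neg p)); the model is a countermodel.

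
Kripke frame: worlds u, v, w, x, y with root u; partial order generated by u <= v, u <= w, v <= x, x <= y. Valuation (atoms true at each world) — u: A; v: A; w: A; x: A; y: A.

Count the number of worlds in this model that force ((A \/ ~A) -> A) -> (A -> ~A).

u: does not force it — u ||-/- ((A \/ ~A) -> A) -> (A -> ~A): already at u itself, u ||- (A \/ ~A) -> A but u ||-/- A -> ~A.
v: does not force it — v ||-/- ((A \/ ~A) -> A) -> (A -> ~A): already at v itself, v ||- (A \/ ~A) -> A but v ||-/- A -> ~A.
w: does not force it.
x: does not force it.
y: does not force it.
Worlds forcing the formula: { }.

0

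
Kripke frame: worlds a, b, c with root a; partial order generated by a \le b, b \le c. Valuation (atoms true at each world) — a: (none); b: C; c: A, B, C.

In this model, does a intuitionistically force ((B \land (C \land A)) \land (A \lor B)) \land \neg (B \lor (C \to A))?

a \nVdash ((B \land (C \land A)) \land (A \lor B)) \land \neg (B \lor (C \to A)) since a fails (B \land (C \land A)) \land (A \lor B).

No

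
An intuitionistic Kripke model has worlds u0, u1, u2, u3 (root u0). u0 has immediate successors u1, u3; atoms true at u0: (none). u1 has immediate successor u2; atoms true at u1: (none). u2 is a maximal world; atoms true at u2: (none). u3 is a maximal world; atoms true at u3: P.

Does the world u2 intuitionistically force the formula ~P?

u2 ||- ~P: no world accessible from u2 forces P.

Yes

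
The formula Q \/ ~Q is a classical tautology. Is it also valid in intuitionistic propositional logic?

No

This is the law of excluded middle, which is not intuitionistically valid.
A Kripke countermodel: worlds 0, 1; order generated by 0 <= 1; atoms true at each world — 0:{}; 1:{Q}.
0 ||-/- Q \/ ~Q: neither disjunct is forced at 0.
0 lacks atom Q, so 0 ||-/- Q.
So the root 0 does not force the formula.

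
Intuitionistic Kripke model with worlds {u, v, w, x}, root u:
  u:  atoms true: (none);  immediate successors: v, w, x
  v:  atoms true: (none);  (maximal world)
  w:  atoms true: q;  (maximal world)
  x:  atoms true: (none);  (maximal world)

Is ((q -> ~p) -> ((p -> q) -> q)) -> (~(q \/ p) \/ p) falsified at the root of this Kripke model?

Yes

u ||-/- ((q -> ~p) -> ((p -> q) -> q)) -> (~(q \/ p) \/ p): at the accessible world w, w ||- (q -> ~p) -> ((p -> q) -> q) but w ||-/- ~(q \/ p) \/ p.
w ||-/- ~(q \/ p) \/ p: neither disjunct is forced at w.
w ||-/- ~(q \/ p) since w is accessible from w and w ||- q \/ p.
So the root u does not force ((q -> ~p) -> ((p -> q) -> q)) -> (~(q \/ p) \/ p); the model is a countermodel.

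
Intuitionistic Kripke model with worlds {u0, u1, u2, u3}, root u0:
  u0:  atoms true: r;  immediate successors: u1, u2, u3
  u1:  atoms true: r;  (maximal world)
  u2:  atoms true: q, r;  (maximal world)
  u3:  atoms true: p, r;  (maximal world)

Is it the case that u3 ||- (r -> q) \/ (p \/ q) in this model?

Yes

u3 ||- (r -> q) \/ (p \/ q) via the disjunct p \/ q.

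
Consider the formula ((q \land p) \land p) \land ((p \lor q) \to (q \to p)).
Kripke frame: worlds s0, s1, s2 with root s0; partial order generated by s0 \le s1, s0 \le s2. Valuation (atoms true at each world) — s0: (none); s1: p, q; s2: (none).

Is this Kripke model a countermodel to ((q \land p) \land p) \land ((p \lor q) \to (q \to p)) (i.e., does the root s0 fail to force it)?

s0 \nVdash ((q \land p) \land p) \land ((p \lor q) \to (q \to p)) since s0 fails (q \land p) \land p.
So the root s0 does not force ((q \land p) \land p) \land ((p \lor q) \to (q \to p)); the model is a countermodel.

Yes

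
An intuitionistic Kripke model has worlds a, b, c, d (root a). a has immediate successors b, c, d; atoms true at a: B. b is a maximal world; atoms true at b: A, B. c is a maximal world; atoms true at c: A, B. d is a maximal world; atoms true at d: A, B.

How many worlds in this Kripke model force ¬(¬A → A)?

0

a: does not force it — a ⊮ ¬(¬A → A) since a is accessible from a and a ⊩ ¬A → A.
b: does not force it.
c: does not force it.
d: does not force it.
Worlds forcing the formula: { }.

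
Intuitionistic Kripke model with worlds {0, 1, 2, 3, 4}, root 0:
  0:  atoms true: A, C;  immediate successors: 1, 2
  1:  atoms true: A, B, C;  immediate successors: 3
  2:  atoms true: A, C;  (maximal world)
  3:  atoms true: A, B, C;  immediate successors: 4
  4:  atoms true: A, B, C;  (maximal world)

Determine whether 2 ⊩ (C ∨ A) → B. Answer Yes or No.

No

2 ⊮ (C ∨ A) → B: already at 2 itself, 2 ⊩ C ∨ A but 2 ⊮ B.
2 lacks atom B, so 2 ⊮ B.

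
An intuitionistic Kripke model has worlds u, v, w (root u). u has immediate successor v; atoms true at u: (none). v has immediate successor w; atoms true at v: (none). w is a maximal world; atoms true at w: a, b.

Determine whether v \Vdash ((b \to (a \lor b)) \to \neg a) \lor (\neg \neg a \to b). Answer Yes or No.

v \nVdash ((b \to (a \lor b)) \to \neg a) \lor (\neg \neg a \to b): neither disjunct is forced at v.
v \nVdash (b \to (a \lor b)) \to \neg a: already at v itself, v \Vdash b \to (a \lor b) but v \nVdash \neg a.
v \nVdash \neg a since w is accessible from v and w \Vdash a.

No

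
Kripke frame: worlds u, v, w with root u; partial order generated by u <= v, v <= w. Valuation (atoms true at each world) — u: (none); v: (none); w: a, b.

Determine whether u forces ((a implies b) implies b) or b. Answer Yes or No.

u does not force ((a implies b) implies b) or b: neither disjunct is forced at u.
u does not force (a implies b) implies b: already at u itself, u forces a implies b but u does not force b.
u lacks atom b, so u does not force b.

No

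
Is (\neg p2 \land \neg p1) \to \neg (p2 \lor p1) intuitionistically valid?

Yes

This is a constructively valid De Morgan direction (conjunction of negations to negated disjunction), which is intuitionistically derivable.
If both \neg p2 and \neg p1 hold at a world, no accessible world forces p2 or forces p1, so none forces p2 \lor p1.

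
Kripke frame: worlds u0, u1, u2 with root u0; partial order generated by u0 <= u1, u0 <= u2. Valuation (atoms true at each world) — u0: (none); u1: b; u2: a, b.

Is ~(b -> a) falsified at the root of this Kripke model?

Yes

u0 ||-/- ~(b -> a) since u2 is accessible from u0 and u2 ||- b -> a.
u2 ||- b -> a: every world accessible from u2 that forces b (namely u2) also forces a.
So the root u0 does not force ~(b -> a); the model is a countermodel.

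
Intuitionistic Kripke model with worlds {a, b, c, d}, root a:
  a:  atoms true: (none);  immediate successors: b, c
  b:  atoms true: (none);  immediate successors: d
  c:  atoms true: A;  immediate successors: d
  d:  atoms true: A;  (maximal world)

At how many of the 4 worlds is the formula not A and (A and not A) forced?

a: does not force it — a does not force not A and (A and not A) since a fails not A.
b: does not force it — b does not force not A and (A and not A) since b fails not A.
c: does not force it.
d: does not force it.
Worlds forcing the formula: { }.

0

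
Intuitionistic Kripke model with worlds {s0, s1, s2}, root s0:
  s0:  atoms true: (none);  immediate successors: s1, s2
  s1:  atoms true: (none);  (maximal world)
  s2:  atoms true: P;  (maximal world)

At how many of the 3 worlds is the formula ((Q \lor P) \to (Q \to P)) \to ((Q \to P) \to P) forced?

s0: does not force it — s0 \nVdash ((Q \lor P) \to (Q \to P)) \to ((Q \to P) \to P): already at s0 itself, s0 \Vdash (Q \lor P) \to (Q \to P) but s0 \nVdash (Q \to P) \to P.
s1: does not force it — s1 \nVdash ((Q \lor P) \to (Q \to P)) \to ((Q \to P) \to P): already at s1 itself, s1 \Vdash (Q \lor P) \to (Q \to P) but s1 \nVdash (Q \to P) \to P.
s2: forces it.
Worlds forcing the formula: {s2}.

1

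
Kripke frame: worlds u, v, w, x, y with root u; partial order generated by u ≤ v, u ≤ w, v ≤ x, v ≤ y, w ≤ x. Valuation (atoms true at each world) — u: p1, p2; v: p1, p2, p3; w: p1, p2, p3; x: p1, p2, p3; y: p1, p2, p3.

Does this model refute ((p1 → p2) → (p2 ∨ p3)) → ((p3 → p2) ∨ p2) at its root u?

u ⊩ ((p1 → p2) → (p2 ∨ p3)) → ((p3 → p2) ∨ p2): every world accessible from u that forces (p1 → p2) → (p2 ∨ p3) (namely u, v, w, x, y) also forces (p3 → p2) ∨ p2.
So the root u forces ((p1 → p2) → (p2 ∨ p3)) → ((p3 → p2) ∨ p2); the model is not a countermodel.

No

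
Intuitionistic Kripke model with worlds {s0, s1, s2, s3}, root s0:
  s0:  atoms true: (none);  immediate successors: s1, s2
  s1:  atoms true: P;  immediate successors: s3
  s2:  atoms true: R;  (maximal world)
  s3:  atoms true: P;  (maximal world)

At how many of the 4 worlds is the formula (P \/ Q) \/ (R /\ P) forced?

2

s0: does not force it — s0 ||-/- (P \/ Q) \/ (R /\ P): neither disjunct is forced at s0.
s1: forces it.
s2: does not force it — s2 ||-/- (P \/ Q) \/ (R /\ P): neither disjunct is forced at s2.
s3: forces it.
Worlds forcing the formula: {s1, s3}.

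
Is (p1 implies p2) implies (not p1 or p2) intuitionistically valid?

No

This is the material-implication-as-disjunction principle, which is not intuitionistically valid.
A Kripke countermodel: worlds 0, 1; order generated by 0 <= 1; atoms true at each world — 0:{}; 1:{p1,p2}.
0 does not force (p1 implies p2) implies (not p1 or p2): already at 0 itself, 0 forces p1 implies p2 but 0 does not force not p1 or p2.
0 does not force not p1 or p2: neither disjunct is forced at 0.
0 does not force not p1 since 1 is accessible from 0 and 1 forces p1.
So the root 0 does not force the formula.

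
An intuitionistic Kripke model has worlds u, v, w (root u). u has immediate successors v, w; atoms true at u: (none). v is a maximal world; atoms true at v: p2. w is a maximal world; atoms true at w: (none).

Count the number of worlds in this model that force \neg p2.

u: does not force it — u \nVdash \neg p2 since v is accessible from u and v \Vdash p2.
v: does not force it.
w: forces it.
Worlds forcing the formula: {w}.

1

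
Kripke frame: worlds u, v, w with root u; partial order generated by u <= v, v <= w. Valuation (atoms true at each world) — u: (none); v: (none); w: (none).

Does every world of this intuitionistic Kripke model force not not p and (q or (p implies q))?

No

Not every world: u does not force not not p and (q or (p implies q)).
u does not force not not p and (q or (p implies q)) since u fails not not p.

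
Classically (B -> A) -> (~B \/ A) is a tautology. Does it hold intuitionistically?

This is the material-implication-as-disjunction principle, which is not intuitionistically valid.
A Kripke countermodel: worlds 0, 1; order generated by 0 <= 1; atoms true at each world — 0:{}; 1:{A,B}.
0 ||-/- (B -> A) -> (~B \/ A): already at 0 itself, 0 ||- B -> A but 0 ||-/- ~B \/ A.
0 ||-/- ~B \/ A: neither disjunct is forced at 0.
0 ||-/- ~B since 1 is accessible from 0 and 1 ||- B.
So the root 0 does not force the formula.

No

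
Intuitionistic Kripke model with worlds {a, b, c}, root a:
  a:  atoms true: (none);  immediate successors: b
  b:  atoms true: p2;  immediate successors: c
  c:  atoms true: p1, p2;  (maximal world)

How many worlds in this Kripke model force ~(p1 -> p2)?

0

a: does not force it — a ||-/- ~(p1 -> p2) since a is accessible from a and a ||- p1 -> p2.
b: does not force it — b ||-/- ~(p1 -> p2) since b is accessible from b and b ||- p1 -> p2.
c: does not force it.
Worlds forcing the formula: { }.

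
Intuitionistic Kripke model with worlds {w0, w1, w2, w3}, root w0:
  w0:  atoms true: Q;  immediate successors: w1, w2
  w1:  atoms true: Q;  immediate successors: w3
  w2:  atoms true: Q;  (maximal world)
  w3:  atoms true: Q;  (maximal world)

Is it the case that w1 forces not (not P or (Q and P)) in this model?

w1 does not force not (not P or (Q and P)) since w1 is accessible from w1 and w1 forces not P or (Q and P).
w1 forces not P or (Q and P) via the disjunct not P.

No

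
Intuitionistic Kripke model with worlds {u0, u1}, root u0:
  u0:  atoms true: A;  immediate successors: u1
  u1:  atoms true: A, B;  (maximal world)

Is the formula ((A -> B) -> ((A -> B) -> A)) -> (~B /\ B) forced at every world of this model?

Not every world: u0 ||-/- ((A -> B) -> ((A -> B) -> A)) -> (~B /\ B).
u0 ||-/- ((A -> B) -> ((A -> B) -> A)) -> (~B /\ B): already at u0 itself, u0 ||- (A -> B) -> ((A -> B) -> A) but u0 ||-/- ~B /\ B.
u0 ||-/- ~B /\ B since u0 fails ~B.

No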